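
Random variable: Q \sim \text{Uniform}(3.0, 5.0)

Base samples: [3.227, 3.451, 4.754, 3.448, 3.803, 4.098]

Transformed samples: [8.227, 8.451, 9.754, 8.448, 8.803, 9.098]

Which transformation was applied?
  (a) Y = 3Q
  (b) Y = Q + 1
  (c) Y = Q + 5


Checking option (c) Y = Q + 5:
  Q = 3.227 -> Y = 8.227 ✓
  Q = 3.451 -> Y = 8.451 ✓
  Q = 4.754 -> Y = 9.754 ✓
All samples match this transformation.

(c) Q + 5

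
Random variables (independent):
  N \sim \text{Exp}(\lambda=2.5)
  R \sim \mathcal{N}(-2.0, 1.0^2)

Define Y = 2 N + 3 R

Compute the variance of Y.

For independent RVs: Var(aX + bY) = a²Var(X) + b²Var(Y)
Var(N) = 0.16
Var(R) = 1
Var(Y) = 2²*0.16 + 3²*1
= 4*0.16 + 9*1 = 9.64

9.64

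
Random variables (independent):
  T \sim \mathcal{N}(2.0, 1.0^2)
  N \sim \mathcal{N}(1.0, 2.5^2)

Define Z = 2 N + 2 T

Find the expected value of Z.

E[Z] = 2*E[T] + 2*E[N]
E[T] = 2
E[N] = 1
E[Z] = 2*2 + 2*1 = 6

6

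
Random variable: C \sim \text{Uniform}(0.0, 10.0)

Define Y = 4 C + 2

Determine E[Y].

For Y = 4C + 2:
E[Y] = 4 * E[C] + 2
E[C] = (0 + 10)/2 = 5
E[Y] = 4 * 5 + 2 = 22

22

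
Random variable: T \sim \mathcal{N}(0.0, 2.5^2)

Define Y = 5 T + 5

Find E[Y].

For Y = 5T + 5:
E[Y] = 5 * E[T] + 5
E[T] = 0.0 = 0
E[Y] = 5 * 0 + 5 = 5

5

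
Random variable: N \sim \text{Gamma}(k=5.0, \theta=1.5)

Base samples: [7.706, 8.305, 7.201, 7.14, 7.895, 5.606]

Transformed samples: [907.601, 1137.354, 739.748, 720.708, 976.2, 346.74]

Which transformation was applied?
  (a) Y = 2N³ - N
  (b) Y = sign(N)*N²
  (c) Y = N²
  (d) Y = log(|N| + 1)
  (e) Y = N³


Checking option (a) Y = 2N³ - N:
  N = 7.706 -> Y = 907.601 ✓
  N = 8.305 -> Y = 1137.354 ✓
  N = 7.201 -> Y = 739.748 ✓
All samples match this transformation.

(a) 2N³ - N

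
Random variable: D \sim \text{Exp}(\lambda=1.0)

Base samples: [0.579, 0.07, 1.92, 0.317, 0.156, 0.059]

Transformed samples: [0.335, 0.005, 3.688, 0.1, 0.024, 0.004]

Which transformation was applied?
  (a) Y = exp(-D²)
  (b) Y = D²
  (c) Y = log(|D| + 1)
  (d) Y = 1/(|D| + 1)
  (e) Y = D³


Checking option (b) Y = D²:
  D = 0.579 -> Y = 0.335 ✓
  D = 0.07 -> Y = 0.005 ✓
  D = 1.92 -> Y = 3.688 ✓
All samples match this transformation.

(b) D²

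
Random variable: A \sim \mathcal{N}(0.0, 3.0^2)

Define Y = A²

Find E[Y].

Using E[X²] = Var(X) + (E[X])²:
E[A] = 0
Var(A) = 3.0^2 = 9
E[A²] = 9 + 0² = 9 + 0 = 9

9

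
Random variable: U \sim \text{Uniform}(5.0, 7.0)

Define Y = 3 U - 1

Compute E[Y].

For Y = 3U - 1:
E[Y] = 3 * E[U] - 1
E[U] = (5 + 7)/2 = 6
E[Y] = 3 * 6 - 1 = 17

17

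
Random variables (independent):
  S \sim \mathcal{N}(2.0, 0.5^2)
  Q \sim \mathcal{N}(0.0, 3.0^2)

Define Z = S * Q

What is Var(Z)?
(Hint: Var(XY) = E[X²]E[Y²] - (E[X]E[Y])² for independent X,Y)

Var(XY) = E[X²]E[Y²] - (E[X]E[Y])²
E[S] = 2, Var(S) = 0.25
E[Q] = 0, Var(Q) = 9
E[S²] = 0.25 + 2² = 4.25
E[Q²] = 9 + 0² = 9
Var(Z) = 4.25*9 - (2*0)²
= 38.25 - 0 = 38.25

38.25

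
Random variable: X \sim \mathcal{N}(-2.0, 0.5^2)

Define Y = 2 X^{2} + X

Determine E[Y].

E[Y] = 2*E[X²] + 1*E[X]
E[X] = -2
E[X²] = Var(X) + (E[X])² = 0.25 + 4 = 4.25
E[Y] = 2*4.25 + 1*(-2) = 6.5

6.5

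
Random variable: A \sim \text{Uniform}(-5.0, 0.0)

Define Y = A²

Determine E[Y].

E[A²] = Var(A) + (E[A])² = 2.0833333 + 6.25 = 8.3333333

8.3333333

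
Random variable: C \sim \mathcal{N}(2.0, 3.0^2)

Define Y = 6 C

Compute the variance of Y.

For Y = aC + b: Var(Y) = a² * Var(C)
Var(C) = 3.0^2 = 9
Var(Y) = 6² * 9 = 36 * 9 = 324

324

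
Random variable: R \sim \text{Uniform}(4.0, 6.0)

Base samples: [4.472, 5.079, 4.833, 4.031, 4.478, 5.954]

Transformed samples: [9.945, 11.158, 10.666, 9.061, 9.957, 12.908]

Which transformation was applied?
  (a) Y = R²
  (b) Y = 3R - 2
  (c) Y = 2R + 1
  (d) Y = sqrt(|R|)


Checking option (c) Y = 2R + 1:
  R = 4.472 -> Y = 9.945 ✓
  R = 5.079 -> Y = 11.158 ✓
  R = 4.833 -> Y = 10.666 ✓
All samples match this transformation.

(c) 2R + 1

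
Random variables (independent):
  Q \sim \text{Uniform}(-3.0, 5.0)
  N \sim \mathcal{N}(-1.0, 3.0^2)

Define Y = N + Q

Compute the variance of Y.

For independent RVs: Var(aX + bY) = a²Var(X) + b²Var(Y)
Var(Q) = 5.3333333
Var(N) = 9
Var(Y) = 1²*5.3333333 + 1²*9
= 1*5.3333333 + 1*9 = 14.333333

14.333333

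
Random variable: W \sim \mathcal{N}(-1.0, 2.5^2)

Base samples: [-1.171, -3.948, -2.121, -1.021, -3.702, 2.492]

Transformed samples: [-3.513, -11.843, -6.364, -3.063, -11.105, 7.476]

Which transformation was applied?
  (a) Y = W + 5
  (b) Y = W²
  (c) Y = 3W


Checking option (c) Y = 3W:
  W = -1.171 -> Y = -3.513 ✓
  W = -3.948 -> Y = -11.843 ✓
  W = -2.121 -> Y = -6.364 ✓
All samples match this transformation.

(c) 3W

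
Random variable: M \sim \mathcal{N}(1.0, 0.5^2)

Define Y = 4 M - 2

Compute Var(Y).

For Y = aM + b: Var(Y) = a² * Var(M)
Var(M) = 0.5^2 = 0.25
Var(Y) = 4² * 0.25 = 16 * 0.25 = 4

4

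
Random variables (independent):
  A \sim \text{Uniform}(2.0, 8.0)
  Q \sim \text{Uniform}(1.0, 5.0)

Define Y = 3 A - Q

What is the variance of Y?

For independent RVs: Var(aX + bY) = a²Var(X) + b²Var(Y)
Var(A) = 3
Var(Q) = 1.3333333
Var(Y) = 3²*3 + (-1)²*1.3333333
= 9*3 + 1*1.3333333 = 28.333333

28.333333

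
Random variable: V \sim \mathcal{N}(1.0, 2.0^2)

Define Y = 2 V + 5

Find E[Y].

For Y = 2V + 5:
E[Y] = 2 * E[V] + 5
E[V] = 1.0 = 1
E[Y] = 2 * 1 + 5 = 7

7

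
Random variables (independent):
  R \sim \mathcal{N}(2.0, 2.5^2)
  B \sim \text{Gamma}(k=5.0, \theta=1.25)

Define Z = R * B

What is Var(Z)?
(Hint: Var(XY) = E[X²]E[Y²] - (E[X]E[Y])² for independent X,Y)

Var(XY) = E[X²]E[Y²] - (E[X]E[Y])²
E[R] = 2, Var(R) = 6.25
E[B] = 6.25, Var(B) = 7.8125
E[R²] = 6.25 + 2² = 10.25
E[B²] = 7.8125 + 6.25² = 46.875
Var(Z) = 10.25*46.875 - (2*6.25)²
= 480.46875 - 156.25 = 324.21875

324.21875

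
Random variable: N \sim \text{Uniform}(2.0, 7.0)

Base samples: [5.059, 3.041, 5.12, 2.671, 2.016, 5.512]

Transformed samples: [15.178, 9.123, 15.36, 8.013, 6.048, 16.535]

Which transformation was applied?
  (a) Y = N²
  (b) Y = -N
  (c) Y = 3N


Checking option (c) Y = 3N:
  N = 5.059 -> Y = 15.178 ✓
  N = 3.041 -> Y = 9.123 ✓
  N = 5.12 -> Y = 15.36 ✓
All samples match this transformation.

(c) 3N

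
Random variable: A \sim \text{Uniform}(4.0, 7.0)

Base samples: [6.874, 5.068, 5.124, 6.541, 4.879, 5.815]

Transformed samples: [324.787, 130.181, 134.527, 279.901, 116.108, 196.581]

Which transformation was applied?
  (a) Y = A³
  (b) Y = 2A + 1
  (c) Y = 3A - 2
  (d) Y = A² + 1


Checking option (a) Y = A³:
  A = 6.874 -> Y = 324.787 ✓
  A = 5.068 -> Y = 130.181 ✓
  A = 5.124 -> Y = 134.527 ✓
All samples match this transformation.

(a) A³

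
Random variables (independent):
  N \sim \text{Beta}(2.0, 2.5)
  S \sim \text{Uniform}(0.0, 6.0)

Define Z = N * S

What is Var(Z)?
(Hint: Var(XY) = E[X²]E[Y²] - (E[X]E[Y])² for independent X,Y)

Var(XY) = E[X²]E[Y²] - (E[X]E[Y])²
E[N] = 0.44444444, Var(N) = 0.044893378
E[S] = 3, Var(S) = 3
E[N²] = 0.044893378 + 0.44444444² = 0.24242424
E[S²] = 3 + 3² = 12
Var(Z) = 0.24242424*12 - (0.44444444*3)²
= 2.9090909 - 1.7777778 = 1.1313131

1.1313131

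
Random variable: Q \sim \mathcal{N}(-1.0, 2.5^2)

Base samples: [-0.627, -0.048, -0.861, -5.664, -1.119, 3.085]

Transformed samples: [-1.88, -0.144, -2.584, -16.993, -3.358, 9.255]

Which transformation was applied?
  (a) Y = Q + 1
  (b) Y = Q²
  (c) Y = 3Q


Checking option (c) Y = 3Q:
  Q = -0.627 -> Y = -1.88 ✓
  Q = -0.048 -> Y = -0.144 ✓
  Q = -0.861 -> Y = -2.584 ✓
All samples match this transformation.

(c) 3Q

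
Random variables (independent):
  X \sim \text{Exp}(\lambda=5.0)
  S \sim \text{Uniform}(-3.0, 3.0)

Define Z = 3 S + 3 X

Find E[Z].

E[Z] = 3*E[X] + 3*E[S]
E[X] = 0.2
E[S] = 0
E[Z] = 3*0.2 + 3*0 = 0.6

0.6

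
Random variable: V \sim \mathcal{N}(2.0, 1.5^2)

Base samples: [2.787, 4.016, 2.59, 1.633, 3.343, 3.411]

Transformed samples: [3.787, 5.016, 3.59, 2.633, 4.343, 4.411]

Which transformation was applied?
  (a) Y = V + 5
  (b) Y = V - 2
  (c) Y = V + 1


Checking option (c) Y = V + 1:
  V = 2.787 -> Y = 3.787 ✓
  V = 4.016 -> Y = 5.016 ✓
  V = 2.59 -> Y = 3.59 ✓
All samples match this transformation.

(c) V + 1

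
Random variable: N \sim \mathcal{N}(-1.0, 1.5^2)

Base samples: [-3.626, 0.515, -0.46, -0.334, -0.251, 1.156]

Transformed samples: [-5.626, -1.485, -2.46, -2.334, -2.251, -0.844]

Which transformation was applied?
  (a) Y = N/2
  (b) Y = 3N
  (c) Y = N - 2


Checking option (c) Y = N - 2:
  N = -3.626 -> Y = -5.626 ✓
  N = 0.515 -> Y = -1.485 ✓
  N = -0.46 -> Y = -2.46 ✓
All samples match this transformation.

(c) N - 2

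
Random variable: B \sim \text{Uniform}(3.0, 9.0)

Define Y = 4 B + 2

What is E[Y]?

For Y = 4B + 2:
E[Y] = 4 * E[B] + 2
E[B] = (3 + 9)/2 = 6
E[Y] = 4 * 6 + 2 = 26

26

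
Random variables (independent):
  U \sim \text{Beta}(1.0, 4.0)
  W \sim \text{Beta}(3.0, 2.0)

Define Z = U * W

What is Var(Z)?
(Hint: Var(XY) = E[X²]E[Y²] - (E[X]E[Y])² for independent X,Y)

Var(XY) = E[X²]E[Y²] - (E[X]E[Y])²
E[U] = 0.2, Var(U) = 0.026666667
E[W] = 0.6, Var(W) = 0.04
E[U²] = 0.026666667 + 0.2² = 0.066666667
E[W²] = 0.04 + 0.6² = 0.4
Var(Z) = 0.066666667*0.4 - (0.2*0.6)²
= 0.026666667 - 0.0144 = 0.012266667

0.012266667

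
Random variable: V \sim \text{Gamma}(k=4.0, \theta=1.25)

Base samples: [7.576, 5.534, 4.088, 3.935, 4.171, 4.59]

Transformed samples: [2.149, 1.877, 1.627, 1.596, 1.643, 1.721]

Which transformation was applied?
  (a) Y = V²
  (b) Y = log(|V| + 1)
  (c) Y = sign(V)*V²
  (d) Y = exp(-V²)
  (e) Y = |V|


Checking option (b) Y = log(|V| + 1):
  V = 7.576 -> Y = 2.149 ✓
  V = 5.534 -> Y = 1.877 ✓
  V = 4.088 -> Y = 1.627 ✓
All samples match this transformation.

(b) log(|V| + 1)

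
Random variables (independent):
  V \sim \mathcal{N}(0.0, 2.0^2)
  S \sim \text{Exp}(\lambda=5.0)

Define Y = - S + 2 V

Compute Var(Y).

For independent RVs: Var(aX + bY) = a²Var(X) + b²Var(Y)
Var(V) = 4
Var(S) = 0.04
Var(Y) = 2²*4 + (-1)²*0.04
= 4*4 + 1*0.04 = 16.04

16.04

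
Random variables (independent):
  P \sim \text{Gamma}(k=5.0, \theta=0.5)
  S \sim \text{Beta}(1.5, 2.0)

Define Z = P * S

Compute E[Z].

For independent RVs: E[XY] = E[X]*E[Y]
E[P] = 2.5
E[S] = 0.42857143
E[Z] = 2.5 * 0.42857143 = 1.0714286

1.0714286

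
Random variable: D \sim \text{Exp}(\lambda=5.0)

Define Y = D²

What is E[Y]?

E[D²] = Var(D) + (E[D])² = 0.04 + 0.04 = 0.08

0.08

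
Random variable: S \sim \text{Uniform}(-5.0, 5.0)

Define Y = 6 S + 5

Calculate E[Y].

For Y = 6S + 5:
E[Y] = 6 * E[S] + 5
E[S] = (-5 + 5)/2 = 0
E[Y] = 6 * 0 + 5 = 5

5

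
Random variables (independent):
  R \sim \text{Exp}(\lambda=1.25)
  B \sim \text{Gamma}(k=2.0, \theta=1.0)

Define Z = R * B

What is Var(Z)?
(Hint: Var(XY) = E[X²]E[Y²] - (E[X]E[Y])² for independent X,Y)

Var(XY) = E[X²]E[Y²] - (E[X]E[Y])²
E[R] = 0.8, Var(R) = 0.64
E[B] = 2, Var(B) = 2
E[R²] = 0.64 + 0.8² = 1.28
E[B²] = 2 + 2² = 6
Var(Z) = 1.28*6 - (0.8*2)²
= 7.68 - 2.56 = 5.12

5.12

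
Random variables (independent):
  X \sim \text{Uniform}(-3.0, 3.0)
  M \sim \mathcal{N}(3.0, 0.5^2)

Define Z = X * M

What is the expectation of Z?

For independent RVs: E[XY] = E[X]*E[Y]
E[X] = 0
E[M] = 3
E[Z] = 0 * 3 = 0

0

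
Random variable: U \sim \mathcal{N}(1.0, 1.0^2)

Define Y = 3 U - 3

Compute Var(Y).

For Y = aU + b: Var(Y) = a² * Var(U)
Var(U) = 1.0^2 = 1
Var(Y) = 3² * 1 = 9 * 1 = 9

9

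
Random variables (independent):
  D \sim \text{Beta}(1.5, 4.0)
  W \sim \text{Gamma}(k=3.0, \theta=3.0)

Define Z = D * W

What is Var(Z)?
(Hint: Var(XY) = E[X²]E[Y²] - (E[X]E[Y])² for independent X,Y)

Var(XY) = E[X²]E[Y²] - (E[X]E[Y])²
E[D] = 0.27272727, Var(D) = 0.03051494
E[W] = 9, Var(W) = 27
E[D²] = 0.03051494 + 0.27272727² = 0.1048951
E[W²] = 27 + 9² = 108
Var(Z) = 0.1048951*108 - (0.27272727*9)²
= 11.328671 - 6.0247934 = 5.3038779

5.3038779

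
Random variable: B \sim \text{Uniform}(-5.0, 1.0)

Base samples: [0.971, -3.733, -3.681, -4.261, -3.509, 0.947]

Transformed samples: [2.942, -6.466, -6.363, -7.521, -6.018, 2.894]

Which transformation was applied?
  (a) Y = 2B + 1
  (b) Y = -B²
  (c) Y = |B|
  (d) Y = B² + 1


Checking option (a) Y = 2B + 1:
  B = 0.971 -> Y = 2.942 ✓
  B = -3.733 -> Y = -6.466 ✓
  B = -3.681 -> Y = -6.363 ✓
All samples match this transformation.

(a) 2B + 1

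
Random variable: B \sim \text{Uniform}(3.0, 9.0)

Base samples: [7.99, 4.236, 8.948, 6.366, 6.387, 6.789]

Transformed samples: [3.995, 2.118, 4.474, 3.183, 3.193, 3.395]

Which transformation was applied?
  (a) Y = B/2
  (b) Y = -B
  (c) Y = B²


Checking option (a) Y = B/2:
  B = 7.99 -> Y = 3.995 ✓
  B = 4.236 -> Y = 2.118 ✓
  B = 8.948 -> Y = 4.474 ✓
All samples match this transformation.

(a) B/2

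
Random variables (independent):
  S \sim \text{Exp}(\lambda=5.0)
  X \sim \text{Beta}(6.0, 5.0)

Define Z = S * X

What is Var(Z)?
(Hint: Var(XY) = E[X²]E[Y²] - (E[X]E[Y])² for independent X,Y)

Var(XY) = E[X²]E[Y²] - (E[X]E[Y])²
E[S] = 0.2, Var(S) = 0.04
E[X] = 0.54545455, Var(X) = 0.020661157
E[S²] = 0.04 + 0.2² = 0.08
E[X²] = 0.020661157 + 0.54545455² = 0.31818182
Var(Z) = 0.08*0.31818182 - (0.2*0.54545455)²
= 0.025454545 - 0.011900826 = 0.013553719

0.013553719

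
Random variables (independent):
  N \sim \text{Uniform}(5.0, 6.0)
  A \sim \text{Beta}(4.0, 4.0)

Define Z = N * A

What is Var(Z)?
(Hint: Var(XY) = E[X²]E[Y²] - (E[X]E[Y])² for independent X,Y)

Var(XY) = E[X²]E[Y²] - (E[X]E[Y])²
E[N] = 5.5, Var(N) = 0.083333333
E[A] = 0.5, Var(A) = 0.027777778
E[N²] = 0.083333333 + 5.5² = 30.333333
E[A²] = 0.027777778 + 0.5² = 0.27777778
Var(Z) = 30.333333*0.27777778 - (5.5*0.5)²
= 8.4259259 - 7.5625 = 0.86342593

0.86342593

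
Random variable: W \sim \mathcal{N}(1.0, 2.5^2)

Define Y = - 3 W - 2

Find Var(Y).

For Y = aW + b: Var(Y) = a² * Var(W)
Var(W) = 2.5^2 = 6.25
Var(Y) = (-3)² * 6.25 = 9 * 6.25 = 56.25

56.25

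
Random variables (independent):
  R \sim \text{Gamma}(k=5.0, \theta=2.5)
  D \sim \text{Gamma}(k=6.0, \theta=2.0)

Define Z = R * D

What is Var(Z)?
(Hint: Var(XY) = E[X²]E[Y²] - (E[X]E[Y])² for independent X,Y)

Var(XY) = E[X²]E[Y²] - (E[X]E[Y])²
E[R] = 12.5, Var(R) = 31.25
E[D] = 12, Var(D) = 24
E[R²] = 31.25 + 12.5² = 187.5
E[D²] = 24 + 12² = 168
Var(Z) = 187.5*168 - (12.5*12)²
= 31500 - 22500 = 9000

9000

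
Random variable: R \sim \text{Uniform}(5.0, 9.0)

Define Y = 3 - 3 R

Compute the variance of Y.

For Y = aR + b: Var(Y) = a² * Var(R)
Var(R) = (9 - 5)^2/12 = 1.3333333
Var(Y) = (-3)² * 1.3333333 = 9 * 1.3333333 = 12

12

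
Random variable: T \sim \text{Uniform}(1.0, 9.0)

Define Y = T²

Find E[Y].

E[T²] = Var(T) + (E[T])² = 5.3333333 + 25 = 30.333333

30.333333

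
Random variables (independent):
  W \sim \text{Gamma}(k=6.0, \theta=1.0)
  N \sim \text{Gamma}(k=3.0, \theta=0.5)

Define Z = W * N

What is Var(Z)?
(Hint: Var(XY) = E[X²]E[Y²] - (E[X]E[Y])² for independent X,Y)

Var(XY) = E[X²]E[Y²] - (E[X]E[Y])²
E[W] = 6, Var(W) = 6
E[N] = 1.5, Var(N) = 0.75
E[W²] = 6 + 6² = 42
E[N²] = 0.75 + 1.5² = 3
Var(Z) = 42*3 - (6*1.5)²
= 126 - 81 = 45

45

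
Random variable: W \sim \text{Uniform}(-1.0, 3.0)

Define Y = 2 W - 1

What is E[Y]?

For Y = 2W - 1:
E[Y] = 2 * E[W] - 1
E[W] = (-1 + 3)/2 = 1
E[Y] = 2 * 1 - 1 = 1

1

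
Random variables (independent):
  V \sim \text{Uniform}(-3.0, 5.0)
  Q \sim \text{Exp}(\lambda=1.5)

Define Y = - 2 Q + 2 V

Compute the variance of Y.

For independent RVs: Var(aX + bY) = a²Var(X) + b²Var(Y)
Var(V) = 5.3333333
Var(Q) = 0.44444444
Var(Y) = 2²*5.3333333 + (-2)²*0.44444444
= 4*5.3333333 + 4*0.44444444 = 23.111111

23.111111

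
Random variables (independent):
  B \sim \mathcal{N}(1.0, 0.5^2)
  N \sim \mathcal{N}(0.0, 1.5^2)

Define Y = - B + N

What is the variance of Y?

For independent RVs: Var(aX + bY) = a²Var(X) + b²Var(Y)
Var(B) = 0.25
Var(N) = 2.25
Var(Y) = (-1)²*0.25 + 1²*2.25
= 1*0.25 + 1*2.25 = 2.5

2.5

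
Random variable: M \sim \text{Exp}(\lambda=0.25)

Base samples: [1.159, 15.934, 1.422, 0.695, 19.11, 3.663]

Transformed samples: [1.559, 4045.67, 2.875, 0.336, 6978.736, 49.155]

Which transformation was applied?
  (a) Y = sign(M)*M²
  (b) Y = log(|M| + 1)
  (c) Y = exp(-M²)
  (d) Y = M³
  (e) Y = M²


Checking option (d) Y = M³:
  M = 1.159 -> Y = 1.559 ✓
  M = 15.934 -> Y = 4045.67 ✓
  M = 1.422 -> Y = 2.875 ✓
All samples match this transformation.

(d) M³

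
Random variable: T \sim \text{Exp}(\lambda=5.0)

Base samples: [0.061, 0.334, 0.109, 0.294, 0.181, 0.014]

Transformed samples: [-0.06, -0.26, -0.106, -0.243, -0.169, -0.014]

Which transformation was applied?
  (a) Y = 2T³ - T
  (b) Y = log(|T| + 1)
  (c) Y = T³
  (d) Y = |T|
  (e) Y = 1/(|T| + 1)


Checking option (a) Y = 2T³ - T:
  T = 0.061 -> Y = -0.06 ✓
  T = 0.334 -> Y = -0.26 ✓
  T = 0.109 -> Y = -0.106 ✓
All samples match this transformation.

(a) 2T³ - T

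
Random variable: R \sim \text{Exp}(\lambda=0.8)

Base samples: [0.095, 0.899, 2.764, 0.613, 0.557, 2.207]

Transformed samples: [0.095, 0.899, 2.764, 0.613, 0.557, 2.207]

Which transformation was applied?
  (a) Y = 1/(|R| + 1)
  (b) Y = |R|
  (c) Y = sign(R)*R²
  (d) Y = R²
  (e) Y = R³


Checking option (b) Y = |R|:
  R = 0.095 -> Y = 0.095 ✓
  R = 0.899 -> Y = 0.899 ✓
  R = 2.764 -> Y = 2.764 ✓
All samples match this transformation.

(b) |R|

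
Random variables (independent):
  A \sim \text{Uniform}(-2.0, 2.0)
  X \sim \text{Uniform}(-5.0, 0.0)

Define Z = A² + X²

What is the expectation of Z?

E[Z] = E[A²] + E[X²]
E[A²] = Var(A) + E[A]² = 1.3333333 + 0 = 1.3333333
E[X²] = Var(X) + E[X]² = 2.0833333 + 6.25 = 8.3333333
E[Z] = 1.3333333 + 8.3333333 = 9.6666667

9.6666667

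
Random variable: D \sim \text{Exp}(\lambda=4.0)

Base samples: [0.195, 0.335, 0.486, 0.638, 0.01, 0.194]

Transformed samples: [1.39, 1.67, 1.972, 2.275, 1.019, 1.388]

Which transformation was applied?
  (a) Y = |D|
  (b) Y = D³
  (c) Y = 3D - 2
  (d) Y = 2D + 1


Checking option (d) Y = 2D + 1:
  D = 0.195 -> Y = 1.39 ✓
  D = 0.335 -> Y = 1.67 ✓
  D = 0.486 -> Y = 1.972 ✓
All samples match this transformation.

(d) 2D + 1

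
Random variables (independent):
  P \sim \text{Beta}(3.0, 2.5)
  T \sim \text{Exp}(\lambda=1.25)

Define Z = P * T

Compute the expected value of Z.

For independent RVs: E[XY] = E[X]*E[Y]
E[P] = 0.54545455
E[T] = 0.8
E[Z] = 0.54545455 * 0.8 = 0.43636364

0.43636364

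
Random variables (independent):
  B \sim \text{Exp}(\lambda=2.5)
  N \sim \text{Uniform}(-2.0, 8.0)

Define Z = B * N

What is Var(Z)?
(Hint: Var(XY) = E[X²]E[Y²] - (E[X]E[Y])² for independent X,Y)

Var(XY) = E[X²]E[Y²] - (E[X]E[Y])²
E[B] = 0.4, Var(B) = 0.16
E[N] = 3, Var(N) = 8.3333333
E[B²] = 0.16 + 0.4² = 0.32
E[N²] = 8.3333333 + 3² = 17.333333
Var(Z) = 0.32*17.333333 - (0.4*3)²
= 5.5466667 - 1.44 = 4.1066667

4.1066667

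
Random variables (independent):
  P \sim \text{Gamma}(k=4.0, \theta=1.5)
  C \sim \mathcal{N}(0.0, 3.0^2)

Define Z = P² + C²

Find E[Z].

E[Z] = E[P²] + E[C²]
E[P²] = Var(P) + E[P]² = 9 + 36 = 45
E[C²] = Var(C) + E[C]² = 9 + 0 = 9
E[Z] = 45 + 9 = 54

54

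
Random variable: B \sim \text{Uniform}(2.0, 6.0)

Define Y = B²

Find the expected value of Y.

Using E[X²] = Var(X) + (E[X])²:
E[B] = 4
Var(B) = (6 - 2)^2/12 = 1.3333333
E[B²] = 1.3333333 + 4² = 1.3333333 + 16 = 17.333333

17.333333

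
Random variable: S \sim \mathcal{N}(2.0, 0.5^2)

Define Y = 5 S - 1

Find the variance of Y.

For Y = aS + b: Var(Y) = a² * Var(S)
Var(S) = 0.5^2 = 0.25
Var(Y) = 5² * 0.25 = 25 * 0.25 = 6.25

6.25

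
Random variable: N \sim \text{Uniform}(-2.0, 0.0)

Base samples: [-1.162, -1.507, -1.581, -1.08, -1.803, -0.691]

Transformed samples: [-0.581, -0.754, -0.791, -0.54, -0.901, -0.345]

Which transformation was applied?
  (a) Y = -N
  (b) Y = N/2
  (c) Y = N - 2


Checking option (b) Y = N/2:
  N = -1.162 -> Y = -0.581 ✓
  N = -1.507 -> Y = -0.754 ✓
  N = -1.581 -> Y = -0.791 ✓
All samples match this transformation.

(b) N/2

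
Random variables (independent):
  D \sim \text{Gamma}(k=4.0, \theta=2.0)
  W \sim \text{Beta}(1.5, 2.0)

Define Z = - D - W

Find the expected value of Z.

E[Z] = -1*E[D] - 1*E[W]
E[D] = 8
E[W] = 0.42857143
E[Z] = -1*8 - 1*0.42857143 = -8.4285714

-8.4285714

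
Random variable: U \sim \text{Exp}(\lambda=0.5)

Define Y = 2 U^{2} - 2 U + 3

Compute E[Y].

E[Y] = 2*E[U²] - 2*E[U] + 3
E[U] = 2
E[U²] = Var(U) + (E[U])² = 4 + 4 = 8
E[Y] = 2*8 - 2*2 + 3 = 15

15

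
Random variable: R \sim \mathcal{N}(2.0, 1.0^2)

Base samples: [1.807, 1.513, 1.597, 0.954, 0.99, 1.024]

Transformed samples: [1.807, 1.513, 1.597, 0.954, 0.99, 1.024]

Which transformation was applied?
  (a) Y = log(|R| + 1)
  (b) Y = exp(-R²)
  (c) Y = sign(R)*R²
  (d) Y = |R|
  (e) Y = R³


Checking option (d) Y = |R|:
  R = 1.807 -> Y = 1.807 ✓
  R = 1.513 -> Y = 1.513 ✓
  R = 1.597 -> Y = 1.597 ✓
All samples match this transformation.

(d) |R|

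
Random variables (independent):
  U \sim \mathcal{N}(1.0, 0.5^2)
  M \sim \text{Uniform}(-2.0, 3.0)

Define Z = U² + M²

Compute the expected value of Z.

E[Z] = E[U²] + E[M²]
E[U²] = Var(U) + E[U]² = 0.25 + 1 = 1.25
E[M²] = Var(M) + E[M]² = 2.0833333 + 0.25 = 2.3333333
E[Z] = 1.25 + 2.3333333 = 3.5833333

3.5833333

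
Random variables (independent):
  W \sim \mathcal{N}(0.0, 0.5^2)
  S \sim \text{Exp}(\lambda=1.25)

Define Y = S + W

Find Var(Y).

For independent RVs: Var(aX + bY) = a²Var(X) + b²Var(Y)
Var(W) = 0.25
Var(S) = 0.64
Var(Y) = 1²*0.25 + 1²*0.64
= 1*0.25 + 1*0.64 = 0.89

0.89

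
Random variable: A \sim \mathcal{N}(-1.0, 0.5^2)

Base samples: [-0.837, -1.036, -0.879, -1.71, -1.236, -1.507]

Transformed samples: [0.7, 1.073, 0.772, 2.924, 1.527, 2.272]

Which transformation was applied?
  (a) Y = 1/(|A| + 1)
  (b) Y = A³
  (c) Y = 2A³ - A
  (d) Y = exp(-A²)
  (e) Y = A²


Checking option (e) Y = A²:
  A = -0.837 -> Y = 0.7 ✓
  A = -1.036 -> Y = 1.073 ✓
  A = -0.879 -> Y = 0.772 ✓
All samples match this transformation.

(e) A²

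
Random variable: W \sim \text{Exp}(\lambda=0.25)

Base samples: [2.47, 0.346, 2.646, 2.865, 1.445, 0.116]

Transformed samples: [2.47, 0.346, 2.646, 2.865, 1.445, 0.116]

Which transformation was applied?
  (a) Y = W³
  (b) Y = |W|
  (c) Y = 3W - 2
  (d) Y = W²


Checking option (b) Y = |W|:
  W = 2.47 -> Y = 2.47 ✓
  W = 0.346 -> Y = 0.346 ✓
  W = 2.646 -> Y = 2.646 ✓
All samples match this transformation.

(b) |W|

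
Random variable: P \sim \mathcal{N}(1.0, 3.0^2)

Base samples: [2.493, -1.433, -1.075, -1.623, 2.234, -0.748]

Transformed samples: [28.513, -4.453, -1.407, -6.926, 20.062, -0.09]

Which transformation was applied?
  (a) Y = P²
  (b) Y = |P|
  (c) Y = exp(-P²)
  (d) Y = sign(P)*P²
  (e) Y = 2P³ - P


Checking option (e) Y = 2P³ - P:
  P = 2.493 -> Y = 28.513 ✓
  P = -1.433 -> Y = -4.453 ✓
  P = -1.075 -> Y = -1.407 ✓
All samples match this transformation.

(e) 2P³ - P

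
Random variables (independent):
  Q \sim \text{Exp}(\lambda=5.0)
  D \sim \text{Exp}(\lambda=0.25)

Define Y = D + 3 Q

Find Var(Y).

For independent RVs: Var(aX + bY) = a²Var(X) + b²Var(Y)
Var(Q) = 0.04
Var(D) = 16
Var(Y) = 3²*0.04 + 1²*16
= 9*0.04 + 1*16 = 16.36

16.36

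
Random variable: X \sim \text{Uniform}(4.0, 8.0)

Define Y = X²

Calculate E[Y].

Using E[X²] = Var(X) + (E[X])²:
E[X] = 6
Var(X) = (8 - 4)^2/12 = 1.3333333
E[X²] = 1.3333333 + 6² = 1.3333333 + 36 = 37.333333

37.333333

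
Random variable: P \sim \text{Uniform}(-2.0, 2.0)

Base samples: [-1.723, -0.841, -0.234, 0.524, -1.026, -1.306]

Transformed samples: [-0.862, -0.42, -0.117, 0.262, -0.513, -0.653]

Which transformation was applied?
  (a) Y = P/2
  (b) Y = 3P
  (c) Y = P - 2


Checking option (a) Y = P/2:
  P = -1.723 -> Y = -0.862 ✓
  P = -0.841 -> Y = -0.42 ✓
  P = -0.234 -> Y = -0.117 ✓
All samples match this transformation.

(a) P/2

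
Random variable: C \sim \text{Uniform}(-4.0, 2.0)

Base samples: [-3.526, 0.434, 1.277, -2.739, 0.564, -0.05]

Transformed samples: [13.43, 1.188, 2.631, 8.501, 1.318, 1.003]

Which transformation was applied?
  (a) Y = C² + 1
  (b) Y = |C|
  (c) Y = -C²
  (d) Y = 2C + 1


Checking option (a) Y = C² + 1:
  C = -3.526 -> Y = 13.43 ✓
  C = 0.434 -> Y = 1.188 ✓
  C = 1.277 -> Y = 2.631 ✓
All samples match this transformation.

(a) C² + 1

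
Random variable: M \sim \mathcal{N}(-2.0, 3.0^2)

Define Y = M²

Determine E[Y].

Using E[X²] = Var(X) + (E[X])²:
E[M] = -2
Var(M) = 3.0^2 = 9
E[M²] = 9 + (-2)² = 9 + 4 = 13

13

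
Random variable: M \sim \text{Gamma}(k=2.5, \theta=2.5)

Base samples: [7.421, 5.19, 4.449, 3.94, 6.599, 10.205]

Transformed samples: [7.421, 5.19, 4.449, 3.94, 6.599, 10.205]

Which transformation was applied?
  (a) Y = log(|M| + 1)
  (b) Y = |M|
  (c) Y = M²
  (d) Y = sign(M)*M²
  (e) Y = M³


Checking option (b) Y = |M|:
  M = 7.421 -> Y = 7.421 ✓
  M = 5.19 -> Y = 5.19 ✓
  M = 4.449 -> Y = 4.449 ✓
All samples match this transformation.

(b) |M|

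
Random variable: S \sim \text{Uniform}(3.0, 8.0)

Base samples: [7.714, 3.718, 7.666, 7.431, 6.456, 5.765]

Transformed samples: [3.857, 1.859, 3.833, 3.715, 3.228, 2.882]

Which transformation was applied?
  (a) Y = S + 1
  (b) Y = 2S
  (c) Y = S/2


Checking option (c) Y = S/2:
  S = 7.714 -> Y = 3.857 ✓
  S = 3.718 -> Y = 1.859 ✓
  S = 7.666 -> Y = 3.833 ✓
All samples match this transformation.

(c) S/2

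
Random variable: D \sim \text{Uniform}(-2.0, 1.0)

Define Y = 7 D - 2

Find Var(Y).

For Y = aD + b: Var(Y) = a² * Var(D)
Var(D) = (1 + 2)^2/12 = 0.75
Var(Y) = 7² * 0.75 = 49 * 0.75 = 36.75

36.75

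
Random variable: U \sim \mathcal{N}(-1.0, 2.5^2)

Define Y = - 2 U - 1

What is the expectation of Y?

For Y = -2U - 1:
E[Y] = -2 * E[U] - 1
E[U] = -1.0 = -1
E[Y] = -2 * (-1) - 1 = 1

1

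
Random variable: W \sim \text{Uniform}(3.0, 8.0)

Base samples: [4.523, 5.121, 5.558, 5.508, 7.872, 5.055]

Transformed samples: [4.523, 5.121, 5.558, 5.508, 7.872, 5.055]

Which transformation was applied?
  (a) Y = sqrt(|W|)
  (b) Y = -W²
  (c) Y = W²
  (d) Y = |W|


Checking option (d) Y = |W|:
  W = 4.523 -> Y = 4.523 ✓
  W = 5.121 -> Y = 5.121 ✓
  W = 5.558 -> Y = 5.558 ✓
All samples match this transformation.

(d) |W|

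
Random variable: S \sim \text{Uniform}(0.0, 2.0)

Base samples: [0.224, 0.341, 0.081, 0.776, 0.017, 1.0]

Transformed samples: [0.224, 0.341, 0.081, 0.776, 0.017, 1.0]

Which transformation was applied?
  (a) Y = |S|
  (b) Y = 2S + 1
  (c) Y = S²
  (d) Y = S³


Checking option (a) Y = |S|:
  S = 0.224 -> Y = 0.224 ✓
  S = 0.341 -> Y = 0.341 ✓
  S = 0.081 -> Y = 0.081 ✓
All samples match this transformation.

(a) |S|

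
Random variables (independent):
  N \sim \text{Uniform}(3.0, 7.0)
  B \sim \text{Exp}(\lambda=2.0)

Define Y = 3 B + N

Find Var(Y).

For independent RVs: Var(aX + bY) = a²Var(X) + b²Var(Y)
Var(N) = 1.3333333
Var(B) = 0.25
Var(Y) = 1²*1.3333333 + 3²*0.25
= 1*1.3333333 + 9*0.25 = 3.5833333

3.5833333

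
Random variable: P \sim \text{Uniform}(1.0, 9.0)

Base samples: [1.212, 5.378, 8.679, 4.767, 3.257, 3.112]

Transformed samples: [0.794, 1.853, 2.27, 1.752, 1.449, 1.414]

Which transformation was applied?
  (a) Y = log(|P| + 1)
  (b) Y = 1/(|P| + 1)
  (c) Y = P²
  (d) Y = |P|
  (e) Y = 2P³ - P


Checking option (a) Y = log(|P| + 1):
  P = 1.212 -> Y = 0.794 ✓
  P = 5.378 -> Y = 1.853 ✓
  P = 8.679 -> Y = 2.27 ✓
All samples match this transformation.

(a) log(|P| + 1)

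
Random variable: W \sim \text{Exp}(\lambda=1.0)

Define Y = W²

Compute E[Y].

Using E[X²] = Var(X) + (E[X])²:
E[W] = 1
Var(W) = 1/1.0^2 = 1
E[W²] = 1 + 1² = 1 + 1 = 2

2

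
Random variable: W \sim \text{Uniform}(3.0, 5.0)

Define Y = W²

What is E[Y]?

Using E[X²] = Var(X) + (E[X])²:
E[W] = 4
Var(W) = (5 - 3)^2/12 = 0.33333333
E[W²] = 0.33333333 + 4² = 0.33333333 + 16 = 16.333333

16.333333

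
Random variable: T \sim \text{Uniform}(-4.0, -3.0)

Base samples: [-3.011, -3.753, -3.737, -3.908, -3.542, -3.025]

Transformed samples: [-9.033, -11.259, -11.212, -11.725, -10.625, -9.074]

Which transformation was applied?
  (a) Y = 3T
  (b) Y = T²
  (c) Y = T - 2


Checking option (a) Y = 3T:
  T = -3.011 -> Y = -9.033 ✓
  T = -3.753 -> Y = -11.259 ✓
  T = -3.737 -> Y = -11.212 ✓
All samples match this transformation.

(a) 3T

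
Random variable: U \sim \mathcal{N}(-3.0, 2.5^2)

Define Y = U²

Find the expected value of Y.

E[U²] = Var(U) + (E[U])² = 6.25 + 9 = 15.25

15.25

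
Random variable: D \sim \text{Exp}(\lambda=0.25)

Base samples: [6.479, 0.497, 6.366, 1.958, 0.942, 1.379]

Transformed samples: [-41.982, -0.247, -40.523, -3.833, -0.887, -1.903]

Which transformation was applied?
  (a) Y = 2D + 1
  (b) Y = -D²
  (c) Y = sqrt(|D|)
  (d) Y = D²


Checking option (b) Y = -D²:
  D = 6.479 -> Y = -41.982 ✓
  D = 0.497 -> Y = -0.247 ✓
  D = 6.366 -> Y = -40.523 ✓
All samples match this transformation.

(b) -D²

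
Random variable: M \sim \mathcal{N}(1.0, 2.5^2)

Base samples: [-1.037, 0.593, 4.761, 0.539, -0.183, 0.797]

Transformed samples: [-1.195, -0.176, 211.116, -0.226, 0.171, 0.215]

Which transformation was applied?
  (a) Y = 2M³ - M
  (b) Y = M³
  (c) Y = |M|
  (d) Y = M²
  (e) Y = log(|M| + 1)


Checking option (a) Y = 2M³ - M:
  M = -1.037 -> Y = -1.195 ✓
  M = 0.593 -> Y = -0.176 ✓
  M = 4.761 -> Y = 211.116 ✓
All samples match this transformation.

(a) 2M³ - M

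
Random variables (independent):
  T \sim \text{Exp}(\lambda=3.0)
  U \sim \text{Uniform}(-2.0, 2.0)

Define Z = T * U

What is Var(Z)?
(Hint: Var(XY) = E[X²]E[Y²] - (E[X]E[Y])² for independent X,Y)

Var(XY) = E[X²]E[Y²] - (E[X]E[Y])²
E[T] = 0.33333333, Var(T) = 0.11111111
E[U] = 0, Var(U) = 1.3333333
E[T²] = 0.11111111 + 0.33333333² = 0.22222222
E[U²] = 1.3333333 + 0² = 1.3333333
Var(Z) = 0.22222222*1.3333333 - (0.33333333*0)²
= 0.2962963 - 0 = 0.2962963

0.2962963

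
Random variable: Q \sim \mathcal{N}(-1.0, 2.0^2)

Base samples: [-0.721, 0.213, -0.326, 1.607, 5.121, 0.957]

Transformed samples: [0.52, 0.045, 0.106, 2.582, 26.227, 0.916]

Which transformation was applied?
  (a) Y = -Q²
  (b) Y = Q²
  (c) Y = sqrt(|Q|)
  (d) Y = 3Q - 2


Checking option (b) Y = Q²:
  Q = -0.721 -> Y = 0.52 ✓
  Q = 0.213 -> Y = 0.045 ✓
  Q = -0.326 -> Y = 0.106 ✓
All samples match this transformation.

(b) Q²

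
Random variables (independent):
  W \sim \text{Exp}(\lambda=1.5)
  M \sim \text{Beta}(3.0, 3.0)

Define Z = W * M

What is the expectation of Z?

For independent RVs: E[XY] = E[X]*E[Y]
E[W] = 0.66666667
E[M] = 0.5
E[Z] = 0.66666667 * 0.5 = 0.33333333

0.33333333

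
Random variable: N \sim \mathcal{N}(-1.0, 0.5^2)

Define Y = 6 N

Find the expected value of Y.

For Y = 6N:
E[Y] = 6 * E[N]
E[N] = -1.0 = -1
E[Y] = 6 * (-1) = -6

-6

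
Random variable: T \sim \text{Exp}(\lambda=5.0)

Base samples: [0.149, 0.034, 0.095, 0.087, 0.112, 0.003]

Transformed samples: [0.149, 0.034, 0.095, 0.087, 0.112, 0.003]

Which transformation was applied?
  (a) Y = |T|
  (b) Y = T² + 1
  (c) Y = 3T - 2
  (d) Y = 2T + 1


Checking option (a) Y = |T|:
  T = 0.149 -> Y = 0.149 ✓
  T = 0.034 -> Y = 0.034 ✓
  T = 0.095 -> Y = 0.095 ✓
All samples match this transformation.

(a) |T|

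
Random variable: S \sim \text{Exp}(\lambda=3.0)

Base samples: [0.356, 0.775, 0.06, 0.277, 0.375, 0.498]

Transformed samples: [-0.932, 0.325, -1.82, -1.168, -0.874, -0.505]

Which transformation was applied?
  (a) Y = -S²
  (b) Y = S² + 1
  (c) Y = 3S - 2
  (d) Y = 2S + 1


Checking option (c) Y = 3S - 2:
  S = 0.356 -> Y = -0.932 ✓
  S = 0.775 -> Y = 0.325 ✓
  S = 0.06 -> Y = -1.82 ✓
All samples match this transformation.

(c) 3S - 2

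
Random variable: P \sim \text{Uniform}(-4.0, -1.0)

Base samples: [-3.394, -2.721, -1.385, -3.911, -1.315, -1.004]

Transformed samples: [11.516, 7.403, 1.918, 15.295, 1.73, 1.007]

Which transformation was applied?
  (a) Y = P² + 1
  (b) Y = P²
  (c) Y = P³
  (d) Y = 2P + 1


Checking option (b) Y = P²:
  P = -3.394 -> Y = 11.516 ✓
  P = -2.721 -> Y = 7.403 ✓
  P = -1.385 -> Y = 1.918 ✓
All samples match this transformation.

(b) P²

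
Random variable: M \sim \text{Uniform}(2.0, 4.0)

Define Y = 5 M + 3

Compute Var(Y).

For Y = aM + b: Var(Y) = a² * Var(M)
Var(M) = (4 - 2)^2/12 = 0.33333333
Var(Y) = 5² * 0.33333333 = 25 * 0.33333333 = 8.3333333

8.3333333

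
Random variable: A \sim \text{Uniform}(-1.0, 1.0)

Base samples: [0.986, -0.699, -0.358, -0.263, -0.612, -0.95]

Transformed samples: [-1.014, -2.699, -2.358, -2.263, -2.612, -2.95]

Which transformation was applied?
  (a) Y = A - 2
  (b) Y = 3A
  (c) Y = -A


Checking option (a) Y = A - 2:
  A = 0.986 -> Y = -1.014 ✓
  A = -0.699 -> Y = -2.699 ✓
  A = -0.358 -> Y = -2.358 ✓
All samples match this transformation.

(a) A - 2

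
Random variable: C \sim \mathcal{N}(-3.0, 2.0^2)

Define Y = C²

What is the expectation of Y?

Using E[X²] = Var(X) + (E[X])²:
E[C] = -3
Var(C) = 2.0^2 = 4
E[C²] = 4 + (-3)² = 4 + 9 = 13

13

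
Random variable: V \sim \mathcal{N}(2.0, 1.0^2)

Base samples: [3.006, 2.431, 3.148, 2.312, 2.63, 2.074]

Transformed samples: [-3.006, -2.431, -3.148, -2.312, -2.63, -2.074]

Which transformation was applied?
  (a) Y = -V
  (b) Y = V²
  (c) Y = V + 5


Checking option (a) Y = -V:
  V = 3.006 -> Y = -3.006 ✓
  V = 2.431 -> Y = -2.431 ✓
  V = 3.148 -> Y = -3.148 ✓
All samples match this transformation.

(a) -V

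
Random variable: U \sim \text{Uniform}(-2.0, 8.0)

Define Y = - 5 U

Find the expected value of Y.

For Y = -5U:
E[Y] = -5 * E[U]
E[U] = (-2 + 8)/2 = 3
E[Y] = -5 * 3 = -15

-15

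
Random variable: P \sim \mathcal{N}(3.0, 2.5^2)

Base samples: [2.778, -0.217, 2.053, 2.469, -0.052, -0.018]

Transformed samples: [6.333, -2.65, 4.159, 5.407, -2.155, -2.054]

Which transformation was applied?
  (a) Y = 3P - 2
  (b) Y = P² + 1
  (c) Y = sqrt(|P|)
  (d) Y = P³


Checking option (a) Y = 3P - 2:
  P = 2.778 -> Y = 6.333 ✓
  P = -0.217 -> Y = -2.65 ✓
  P = 2.053 -> Y = 4.159 ✓
All samples match this transformation.

(a) 3P - 2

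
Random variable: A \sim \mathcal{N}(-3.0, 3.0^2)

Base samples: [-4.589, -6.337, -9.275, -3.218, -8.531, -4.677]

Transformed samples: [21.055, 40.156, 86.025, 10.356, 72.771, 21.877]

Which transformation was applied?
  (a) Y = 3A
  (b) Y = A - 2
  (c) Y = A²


Checking option (c) Y = A²:
  A = -4.589 -> Y = 21.055 ✓
  A = -6.337 -> Y = 40.156 ✓
  A = -9.275 -> Y = 86.025 ✓
All samples match this transformation.

(c) A²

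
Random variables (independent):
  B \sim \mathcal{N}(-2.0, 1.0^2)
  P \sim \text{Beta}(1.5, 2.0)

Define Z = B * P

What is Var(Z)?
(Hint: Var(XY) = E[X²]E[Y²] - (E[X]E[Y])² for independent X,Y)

Var(XY) = E[X²]E[Y²] - (E[X]E[Y])²
E[B] = -2, Var(B) = 1
E[P] = 0.42857143, Var(P) = 0.054421769
E[B²] = 1 + (-2)² = 5
E[P²] = 0.054421769 + 0.42857143² = 0.23809524
Var(Z) = 5*0.23809524 - (-2*0.42857143)²
= 1.1904762 - 0.73469388 = 0.45578231

0.45578231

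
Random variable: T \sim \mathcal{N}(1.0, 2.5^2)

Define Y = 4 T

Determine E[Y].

For Y = 4T:
E[Y] = 4 * E[T]
E[T] = 1.0 = 1
E[Y] = 4 * 1 = 4

4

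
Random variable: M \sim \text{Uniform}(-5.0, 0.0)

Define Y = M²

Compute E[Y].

Using E[X²] = Var(X) + (E[X])²:
E[M] = -2.5
Var(M) = (0 + 5)^2/12 = 2.0833333
E[M²] = 2.0833333 + (-2.5)² = 2.0833333 + 6.25 = 8.3333333

8.3333333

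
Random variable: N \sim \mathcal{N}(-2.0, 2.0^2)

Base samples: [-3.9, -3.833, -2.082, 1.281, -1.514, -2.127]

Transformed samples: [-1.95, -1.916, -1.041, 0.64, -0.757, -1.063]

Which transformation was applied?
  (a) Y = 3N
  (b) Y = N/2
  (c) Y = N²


Checking option (b) Y = N/2:
  N = -3.9 -> Y = -1.95 ✓
  N = -3.833 -> Y = -1.916 ✓
  N = -2.082 -> Y = -1.041 ✓
All samples match this transformation.

(b) N/2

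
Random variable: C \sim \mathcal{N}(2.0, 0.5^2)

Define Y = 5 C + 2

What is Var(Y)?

For Y = aC + b: Var(Y) = a² * Var(C)
Var(C) = 0.5^2 = 0.25
Var(Y) = 5² * 0.25 = 25 * 0.25 = 6.25

6.25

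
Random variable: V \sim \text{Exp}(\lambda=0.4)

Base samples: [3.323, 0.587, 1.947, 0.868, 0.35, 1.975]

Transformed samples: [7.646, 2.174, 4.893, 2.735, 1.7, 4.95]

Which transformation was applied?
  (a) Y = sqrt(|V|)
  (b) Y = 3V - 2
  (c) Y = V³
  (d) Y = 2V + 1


Checking option (d) Y = 2V + 1:
  V = 3.323 -> Y = 7.646 ✓
  V = 0.587 -> Y = 2.174 ✓
  V = 1.947 -> Y = 4.893 ✓
All samples match this transformation.

(d) 2V + 1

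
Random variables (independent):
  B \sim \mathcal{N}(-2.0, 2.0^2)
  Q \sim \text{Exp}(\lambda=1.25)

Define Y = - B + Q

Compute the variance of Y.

For independent RVs: Var(aX + bY) = a²Var(X) + b²Var(Y)
Var(B) = 4
Var(Q) = 0.64
Var(Y) = (-1)²*4 + 1²*0.64
= 1*4 + 1*0.64 = 4.64

4.64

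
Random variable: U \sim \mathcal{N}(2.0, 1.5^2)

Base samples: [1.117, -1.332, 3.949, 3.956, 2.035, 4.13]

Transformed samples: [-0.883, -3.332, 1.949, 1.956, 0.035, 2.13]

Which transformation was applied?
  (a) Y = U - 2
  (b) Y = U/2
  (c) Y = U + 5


Checking option (a) Y = U - 2:
  U = 1.117 -> Y = -0.883 ✓
  U = -1.332 -> Y = -3.332 ✓
  U = 3.949 -> Y = 1.949 ✓
All samples match this transformation.

(a) U - 2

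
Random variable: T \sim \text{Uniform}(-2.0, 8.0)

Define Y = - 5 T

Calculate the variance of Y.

For Y = aT + b: Var(Y) = a² * Var(T)
Var(T) = (8 + 2)^2/12 = 8.3333333
Var(Y) = (-5)² * 8.3333333 = 25 * 8.3333333 = 208.33333

208.33333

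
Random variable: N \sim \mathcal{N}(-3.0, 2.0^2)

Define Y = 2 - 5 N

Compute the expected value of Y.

For Y = -5N + 2:
E[Y] = -5 * E[N] + 2
E[N] = -3.0 = -3
E[Y] = -5 * (-3) + 2 = 17

17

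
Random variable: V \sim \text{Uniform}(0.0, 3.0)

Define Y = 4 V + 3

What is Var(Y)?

For Y = aV + b: Var(Y) = a² * Var(V)
Var(V) = (3 - 0)^2/12 = 0.75
Var(Y) = 4² * 0.75 = 16 * 0.75 = 12

12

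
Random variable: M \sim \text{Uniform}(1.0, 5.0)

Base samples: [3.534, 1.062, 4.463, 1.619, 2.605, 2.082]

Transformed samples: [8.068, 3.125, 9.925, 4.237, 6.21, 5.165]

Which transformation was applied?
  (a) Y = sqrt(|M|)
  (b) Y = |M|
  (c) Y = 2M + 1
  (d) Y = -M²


Checking option (c) Y = 2M + 1:
  M = 3.534 -> Y = 8.068 ✓
  M = 1.062 -> Y = 3.125 ✓
  M = 4.463 -> Y = 9.925 ✓
All samples match this transformation.

(c) 2M + 1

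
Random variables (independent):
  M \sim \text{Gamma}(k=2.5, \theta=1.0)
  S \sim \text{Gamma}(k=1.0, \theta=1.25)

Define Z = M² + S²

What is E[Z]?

E[Z] = E[M²] + E[S²]
E[M²] = Var(M) + E[M]² = 2.5 + 6.25 = 8.75
E[S²] = Var(S) + E[S]² = 1.5625 + 1.5625 = 3.125
E[Z] = 8.75 + 3.125 = 11.875

11.875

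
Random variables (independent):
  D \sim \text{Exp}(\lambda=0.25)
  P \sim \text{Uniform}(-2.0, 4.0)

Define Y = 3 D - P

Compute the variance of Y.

For independent RVs: Var(aX + bY) = a²Var(X) + b²Var(Y)
Var(D) = 16
Var(P) = 3
Var(Y) = 3²*16 + (-1)²*3
= 9*16 + 1*3 = 147

147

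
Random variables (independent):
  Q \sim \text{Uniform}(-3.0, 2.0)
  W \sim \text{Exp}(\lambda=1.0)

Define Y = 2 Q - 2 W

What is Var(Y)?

For independent RVs: Var(aX + bY) = a²Var(X) + b²Var(Y)
Var(Q) = 2.0833333
Var(W) = 1
Var(Y) = 2²*2.0833333 + (-2)²*1
= 4*2.0833333 + 4*1 = 12.333333

12.333333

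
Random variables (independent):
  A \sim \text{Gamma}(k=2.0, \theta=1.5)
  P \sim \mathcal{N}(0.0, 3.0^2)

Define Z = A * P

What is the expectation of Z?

For independent RVs: E[XY] = E[X]*E[Y]
E[A] = 3
E[P] = 0
E[Z] = 3 * 0 = 0

0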